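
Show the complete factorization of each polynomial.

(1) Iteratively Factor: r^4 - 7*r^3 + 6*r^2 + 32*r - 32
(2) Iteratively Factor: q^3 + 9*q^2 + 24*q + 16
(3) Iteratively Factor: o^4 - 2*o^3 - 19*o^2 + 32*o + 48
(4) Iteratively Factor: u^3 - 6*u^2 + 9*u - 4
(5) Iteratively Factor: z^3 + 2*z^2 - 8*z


(1) = (r - 4)*(r^3 - 3*r^2 - 6*r + 8) = (r - 4)^2*(r^2 + r - 2) = (r - 4)^2*(r - 1)*(r + 2)
(2) = (q + 4)*(q^2 + 5*q + 4) = (q + 1)*(q + 4)*(q + 4)
(3) = (o - 4)*(o^3 + 2*o^2 - 11*o - 12) = (o - 4)*(o + 1)*(o^2 + o - 12) = (o - 4)*(o - 3)*(o + 1)*(o + 4)
(4) = (u - 4)*(u^2 - 2*u + 1) = (u - 4)*(u - 1)*(u - 1)
(5) = (z)*(z^2 + 2*z - 8) = z*(z - 2)*(z + 4)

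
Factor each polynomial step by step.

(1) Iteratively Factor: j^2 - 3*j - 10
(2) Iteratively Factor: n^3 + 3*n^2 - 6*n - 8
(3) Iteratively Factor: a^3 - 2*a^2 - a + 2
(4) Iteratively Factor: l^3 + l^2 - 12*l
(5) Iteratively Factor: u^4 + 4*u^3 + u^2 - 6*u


(1) = (j + 2)*(j - 5)
(2) = (n + 1)*(n^2 + 2*n - 8) = (n - 2)*(n + 1)*(n + 4)
(3) = (a + 1)*(a^2 - 3*a + 2) = (a - 2)*(a + 1)*(a - 1)
(4) = (l + 4)*(l^2 - 3*l) = (l - 3)*(l + 4)*(l)
(5) = (u + 2)*(u^3 + 2*u^2 - 3*u) = (u + 2)*(u + 3)*(u^2 - u) = (u - 1)*(u + 2)*(u + 3)*(u)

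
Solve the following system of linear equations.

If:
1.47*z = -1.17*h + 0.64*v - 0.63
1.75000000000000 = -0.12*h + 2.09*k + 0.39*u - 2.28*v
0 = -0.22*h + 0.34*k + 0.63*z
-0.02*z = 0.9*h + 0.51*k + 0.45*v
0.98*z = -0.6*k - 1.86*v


Then:
h = -0.20
k = 0.35
u = 2.71
v = 0.02
z = -0.26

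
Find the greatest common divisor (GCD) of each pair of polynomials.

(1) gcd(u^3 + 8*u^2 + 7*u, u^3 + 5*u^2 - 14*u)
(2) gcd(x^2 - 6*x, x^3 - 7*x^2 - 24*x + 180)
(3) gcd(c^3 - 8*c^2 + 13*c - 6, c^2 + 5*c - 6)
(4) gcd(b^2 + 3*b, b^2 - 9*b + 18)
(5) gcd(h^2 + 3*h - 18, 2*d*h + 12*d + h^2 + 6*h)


(1) = gcd(u*(u + 1)*(u + 7), u*(u - 2)*(u + 7)) = u^2 + 7*u
(2) = x - 6
(3) = gcd((c - 6)*(c - 1)^2, (c - 1)*(c + 6)) = c - 1
(4) = 1
(5) = h + 6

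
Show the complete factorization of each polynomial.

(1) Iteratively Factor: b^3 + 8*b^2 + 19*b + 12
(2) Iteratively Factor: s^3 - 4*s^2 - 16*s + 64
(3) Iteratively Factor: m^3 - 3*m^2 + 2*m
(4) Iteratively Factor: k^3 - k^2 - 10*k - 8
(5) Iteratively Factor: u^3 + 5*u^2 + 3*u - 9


(1) = (b + 1)*(b^2 + 7*b + 12) = (b + 1)*(b + 3)*(b + 4)
(2) = (s - 4)*(s^2 - 16) = (s - 4)^2*(s + 4)
(3) = (m - 1)*(m^2 - 2*m) = (m - 2)*(m - 1)*(m)
(4) = (k + 1)*(k^2 - 2*k - 8) = (k - 4)*(k + 1)*(k + 2)
(5) = (u + 3)*(u^2 + 2*u - 3) = (u + 3)^2*(u - 1)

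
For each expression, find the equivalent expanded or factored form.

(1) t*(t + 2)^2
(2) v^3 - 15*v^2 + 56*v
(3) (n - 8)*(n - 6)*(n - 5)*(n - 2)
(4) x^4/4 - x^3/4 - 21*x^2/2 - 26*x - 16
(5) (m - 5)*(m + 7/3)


(1) = t^3 + 4*t^2 + 4*t
(2) = v*(v - 8)*(v - 7)
(3) = n^4 - 21*n^3 + 156*n^2 - 476*n + 480
(4) = (x/2 + 1/2)*(x/2 + 1)*(x - 8)*(x + 4)
(5) = m^2 - 8*m/3 - 35/3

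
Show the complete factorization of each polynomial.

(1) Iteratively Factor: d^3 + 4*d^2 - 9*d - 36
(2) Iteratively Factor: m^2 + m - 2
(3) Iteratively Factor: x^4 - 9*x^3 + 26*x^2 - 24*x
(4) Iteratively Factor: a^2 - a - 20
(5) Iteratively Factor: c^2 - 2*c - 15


(1) = (d + 3)*(d^2 + d - 12) = (d + 3)*(d + 4)*(d - 3)
(2) = (m + 2)*(m - 1)
(3) = (x - 2)*(x^3 - 7*x^2 + 12*x) = x*(x - 2)*(x^2 - 7*x + 12) = x*(x - 4)*(x - 2)*(x - 3)
(4) = (a + 4)*(a - 5)
(5) = (c + 3)*(c - 5)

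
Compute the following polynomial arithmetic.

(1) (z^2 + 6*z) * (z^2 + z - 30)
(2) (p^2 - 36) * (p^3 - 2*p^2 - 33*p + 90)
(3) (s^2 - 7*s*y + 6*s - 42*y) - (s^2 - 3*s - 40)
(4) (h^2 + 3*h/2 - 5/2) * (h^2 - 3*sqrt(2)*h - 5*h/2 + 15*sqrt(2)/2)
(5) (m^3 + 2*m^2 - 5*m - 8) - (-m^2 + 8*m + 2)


(1) = z^4 + 7*z^3 - 24*z^2 - 180*z
(2) = p^5 - 2*p^4 - 69*p^3 + 162*p^2 + 1188*p - 3240
(3) = -7*s*y + 9*s - 42*y + 40
(4) = h^4 - 3*sqrt(2)*h^3 - h^3 - 25*h^2/4 + 3*sqrt(2)*h^2 + 25*h/4 + 75*sqrt(2)*h/4 - 75*sqrt(2)/4
(5) = m^3 + 3*m^2 - 13*m - 10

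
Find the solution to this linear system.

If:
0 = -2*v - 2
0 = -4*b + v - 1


Then:
b = -1/2
v = -1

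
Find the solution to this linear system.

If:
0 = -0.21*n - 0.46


Then:
n = -2.19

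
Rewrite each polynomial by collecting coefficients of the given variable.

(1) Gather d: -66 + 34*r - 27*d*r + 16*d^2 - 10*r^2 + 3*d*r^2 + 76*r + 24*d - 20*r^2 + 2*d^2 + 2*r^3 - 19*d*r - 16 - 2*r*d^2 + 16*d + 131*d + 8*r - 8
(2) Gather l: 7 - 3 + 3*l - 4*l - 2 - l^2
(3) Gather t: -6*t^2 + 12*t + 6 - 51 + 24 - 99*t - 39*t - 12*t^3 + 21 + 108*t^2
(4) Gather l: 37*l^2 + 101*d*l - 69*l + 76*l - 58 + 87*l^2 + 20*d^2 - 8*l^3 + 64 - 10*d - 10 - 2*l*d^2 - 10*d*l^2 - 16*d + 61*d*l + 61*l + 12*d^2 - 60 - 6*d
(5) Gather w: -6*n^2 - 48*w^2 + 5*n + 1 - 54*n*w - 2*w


(1) = d^2*(18 - 2*r) + d*(3*r^2 - 46*r + 171) + 2*r^3 - 30*r^2 + 118*r - 90
(2) = -l^2 - l + 2
(3) = -12*t^3 + 102*t^2 - 126*t
(4) = 32*d^2 - 32*d - 8*l^3 + l^2*(124 - 10*d) + l*(-2*d^2 + 162*d + 68) - 64
(5) = -6*n^2 + 5*n - 48*w^2 + w*(-54*n - 2) + 1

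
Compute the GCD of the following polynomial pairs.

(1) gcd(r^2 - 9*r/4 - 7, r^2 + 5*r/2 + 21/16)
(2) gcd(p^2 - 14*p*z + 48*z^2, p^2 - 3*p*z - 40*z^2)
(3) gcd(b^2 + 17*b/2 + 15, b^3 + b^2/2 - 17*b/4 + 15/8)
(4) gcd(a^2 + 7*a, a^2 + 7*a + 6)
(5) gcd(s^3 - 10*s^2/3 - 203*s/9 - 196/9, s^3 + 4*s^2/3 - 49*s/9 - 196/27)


(1) = r + 7/4
(2) = -p + 8*z
(3) = gcd((b + 5/2)*(b + 6), (b - 3/2)*(b - 1/2)*(b + 5/2)) = b + 5/2
(4) = gcd(a*(a + 7), (a + 1)*(a + 6)) = 1
(5) = s^2 + 11*s/3 + 28/9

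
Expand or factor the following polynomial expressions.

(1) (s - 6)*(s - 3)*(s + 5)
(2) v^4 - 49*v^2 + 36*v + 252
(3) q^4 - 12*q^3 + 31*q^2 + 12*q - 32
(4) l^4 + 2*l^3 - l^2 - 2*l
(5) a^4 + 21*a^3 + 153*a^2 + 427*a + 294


(1) = s^3 - 4*s^2 - 27*s + 90
(2) = (v - 6)*(v - 3)*(v + 2)*(v + 7)
(3) = (q - 8)*(q - 4)*(q - 1)*(q + 1)
(4) = l*(l - 1)*(l + 1)*(l + 2)
(5) = (a + 1)*(a + 6)*(a + 7)^2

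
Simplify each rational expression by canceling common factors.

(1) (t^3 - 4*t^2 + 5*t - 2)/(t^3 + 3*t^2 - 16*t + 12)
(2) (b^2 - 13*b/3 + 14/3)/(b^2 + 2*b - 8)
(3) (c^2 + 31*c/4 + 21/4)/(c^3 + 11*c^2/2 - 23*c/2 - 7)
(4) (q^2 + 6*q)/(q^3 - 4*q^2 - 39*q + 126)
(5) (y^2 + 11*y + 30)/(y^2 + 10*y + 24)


(1) = (t - 1)/(t + 6)
(2) = (3*b - 7)/(3*b + 12)
(3) = (4*c + 3)/(4*c^2 - 6*c - 4)
(4) = q/(q^2 - 10*q + 21)
(5) = (y + 5)/(y + 4)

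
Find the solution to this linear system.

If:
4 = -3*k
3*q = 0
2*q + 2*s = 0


Then:
k = -4/3
q = 0
s = 0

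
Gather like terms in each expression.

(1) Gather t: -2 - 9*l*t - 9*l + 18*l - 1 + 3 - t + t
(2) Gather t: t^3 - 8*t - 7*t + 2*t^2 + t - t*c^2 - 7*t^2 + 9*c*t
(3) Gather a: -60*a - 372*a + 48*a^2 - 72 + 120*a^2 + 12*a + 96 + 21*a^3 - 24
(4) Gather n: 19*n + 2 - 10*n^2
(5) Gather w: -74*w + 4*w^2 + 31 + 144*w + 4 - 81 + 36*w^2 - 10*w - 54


(1) = -9*l*t + 9*l
(2) = t^3 - 5*t^2 + t*(-c^2 + 9*c - 14)
(3) = 21*a^3 + 168*a^2 - 420*a
(4) = -10*n^2 + 19*n + 2
(5) = 40*w^2 + 60*w - 100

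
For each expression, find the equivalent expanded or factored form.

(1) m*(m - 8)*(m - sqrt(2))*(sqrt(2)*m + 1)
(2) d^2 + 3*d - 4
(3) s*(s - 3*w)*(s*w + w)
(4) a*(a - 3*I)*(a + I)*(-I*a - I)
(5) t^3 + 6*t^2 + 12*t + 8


(1) = sqrt(2)*m^4 - 8*sqrt(2)*m^3 - m^3 - sqrt(2)*m^2 + 8*m^2 + 8*sqrt(2)*m
(2) = (d - 1)*(d + 4)
(3) = s^3*w - 3*s^2*w^2 + s^2*w - 3*s*w^2
(4) = -I*a^4 - 2*a^3 - I*a^3 - 2*a^2 - 3*I*a^2 - 3*I*a
(5) = (t + 2)^3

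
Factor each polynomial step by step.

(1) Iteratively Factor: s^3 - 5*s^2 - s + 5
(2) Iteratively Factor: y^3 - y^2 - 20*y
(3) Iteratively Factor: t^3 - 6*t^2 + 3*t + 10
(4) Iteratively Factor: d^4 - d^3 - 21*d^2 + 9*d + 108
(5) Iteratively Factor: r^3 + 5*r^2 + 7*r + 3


(1) = (s - 1)*(s^2 - 4*s - 5) = (s - 5)*(s - 1)*(s + 1)
(2) = (y - 5)*(y^2 + 4*y) = (y - 5)*(y + 4)*(y)
(3) = (t - 2)*(t^2 - 4*t - 5) = (t - 2)*(t + 1)*(t - 5)
(4) = (d - 4)*(d^3 + 3*d^2 - 9*d - 27) = (d - 4)*(d - 3)*(d^2 + 6*d + 9) = (d - 4)*(d - 3)*(d + 3)*(d + 3)
(5) = (r + 3)*(r^2 + 2*r + 1) = (r + 1)*(r + 3)*(r + 1)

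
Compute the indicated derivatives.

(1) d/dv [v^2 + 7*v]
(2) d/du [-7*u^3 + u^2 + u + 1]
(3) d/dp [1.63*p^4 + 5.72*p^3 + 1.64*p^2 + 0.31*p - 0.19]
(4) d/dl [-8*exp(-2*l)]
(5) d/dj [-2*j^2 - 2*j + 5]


(1) = 2*v + 7
(2) = -21*u^2 + 2*u + 1
(3) = 6.52*p^3 + 17.16*p^2 + 3.28*p + 0.31
(4) = 16*exp(-2*l)
(5) = -4*j - 2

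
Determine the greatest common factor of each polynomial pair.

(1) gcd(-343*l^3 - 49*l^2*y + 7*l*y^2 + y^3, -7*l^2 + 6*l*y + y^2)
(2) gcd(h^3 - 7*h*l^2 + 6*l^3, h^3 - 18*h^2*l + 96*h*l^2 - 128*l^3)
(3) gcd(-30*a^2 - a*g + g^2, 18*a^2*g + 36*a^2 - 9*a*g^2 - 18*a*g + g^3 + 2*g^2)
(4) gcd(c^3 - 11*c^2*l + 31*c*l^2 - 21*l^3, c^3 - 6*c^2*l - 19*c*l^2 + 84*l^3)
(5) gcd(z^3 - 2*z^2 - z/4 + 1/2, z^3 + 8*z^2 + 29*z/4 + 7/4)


(1) = gcd((-7*l + y)*(7*l + y)^2, (-l + y)*(7*l + y)) = 7*l + y
(2) = h - 2*l
(3) = 6*a - g
(4) = gcd((c - 7*l)*(c - 3*l)*(c - l), (c - 7*l)*(c - 3*l)*(c + 4*l)) = c^2 - 10*c*l + 21*l^2
(5) = gcd((z - 2)*(z - 1/2)*(z + 1/2), (z + 1/2)^2*(z + 7)) = z + 1/2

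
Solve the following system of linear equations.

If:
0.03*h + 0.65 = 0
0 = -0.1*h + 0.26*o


Then:
h = -21.67
o = -8.33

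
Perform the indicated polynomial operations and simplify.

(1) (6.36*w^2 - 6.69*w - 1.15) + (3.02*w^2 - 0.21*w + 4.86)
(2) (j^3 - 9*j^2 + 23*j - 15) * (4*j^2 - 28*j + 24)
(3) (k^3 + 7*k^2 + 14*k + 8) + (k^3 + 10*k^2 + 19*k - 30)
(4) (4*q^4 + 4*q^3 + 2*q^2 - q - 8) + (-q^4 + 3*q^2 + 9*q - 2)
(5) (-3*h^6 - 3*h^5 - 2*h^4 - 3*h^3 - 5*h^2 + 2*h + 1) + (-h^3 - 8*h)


(1) = 9.38*w^2 - 6.9*w + 3.71
(2) = 4*j^5 - 64*j^4 + 368*j^3 - 920*j^2 + 972*j - 360
(3) = 2*k^3 + 17*k^2 + 33*k - 22
(4) = 3*q^4 + 4*q^3 + 5*q^2 + 8*q - 10
(5) = -3*h^6 - 3*h^5 - 2*h^4 - 4*h^3 - 5*h^2 - 6*h + 1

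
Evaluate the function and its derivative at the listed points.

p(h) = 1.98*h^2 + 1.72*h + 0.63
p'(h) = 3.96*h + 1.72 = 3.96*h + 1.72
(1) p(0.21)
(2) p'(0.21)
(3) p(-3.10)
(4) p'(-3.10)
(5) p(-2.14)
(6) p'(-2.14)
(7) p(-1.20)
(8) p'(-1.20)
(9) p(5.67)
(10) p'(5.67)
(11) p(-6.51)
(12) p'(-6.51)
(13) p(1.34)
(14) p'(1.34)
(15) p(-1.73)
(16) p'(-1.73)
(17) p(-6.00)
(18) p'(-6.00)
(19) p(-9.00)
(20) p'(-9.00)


(1) = 1.08
(2) = 2.55
(3) = 14.33
(4) = -10.56
(5) = 6.02
(6) = -6.75
(7) = 1.42
(8) = -3.03
(9) = 74.04
(10) = 24.17
(11) = 73.35
(12) = -24.06
(13) = 6.49
(14) = 7.03
(15) = 3.58
(16) = -5.13
(17) = 61.59
(18) = -22.04
(19) = 145.53
(20) = -33.92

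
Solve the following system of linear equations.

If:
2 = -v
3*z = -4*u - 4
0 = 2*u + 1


Then:
u = -1/2
v = -2
z = -2/3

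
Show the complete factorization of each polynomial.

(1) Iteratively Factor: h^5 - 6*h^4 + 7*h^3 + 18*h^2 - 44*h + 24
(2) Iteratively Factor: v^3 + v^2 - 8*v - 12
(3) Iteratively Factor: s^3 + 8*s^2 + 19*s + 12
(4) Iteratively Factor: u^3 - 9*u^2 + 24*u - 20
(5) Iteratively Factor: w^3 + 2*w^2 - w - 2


(1) = (h - 3)*(h^4 - 3*h^3 - 2*h^2 + 12*h - 8) = (h - 3)*(h - 1)*(h^3 - 2*h^2 - 4*h + 8) = (h - 3)*(h - 2)*(h - 1)*(h^2 - 4) = (h - 3)*(h - 2)*(h - 1)*(h + 2)*(h - 2)
(2) = (v + 2)*(v^2 - v - 6) = (v - 3)*(v + 2)*(v + 2)
(3) = (s + 3)*(s^2 + 5*s + 4) = (s + 3)*(s + 4)*(s + 1)
(4) = (u - 5)*(u^2 - 4*u + 4) = (u - 5)*(u - 2)*(u - 2)
(5) = (w + 1)*(w^2 + w - 2) = (w - 1)*(w + 1)*(w + 2)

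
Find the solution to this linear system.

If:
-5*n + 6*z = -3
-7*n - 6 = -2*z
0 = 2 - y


Then:
n = -21/16
y = 2
z = -51/32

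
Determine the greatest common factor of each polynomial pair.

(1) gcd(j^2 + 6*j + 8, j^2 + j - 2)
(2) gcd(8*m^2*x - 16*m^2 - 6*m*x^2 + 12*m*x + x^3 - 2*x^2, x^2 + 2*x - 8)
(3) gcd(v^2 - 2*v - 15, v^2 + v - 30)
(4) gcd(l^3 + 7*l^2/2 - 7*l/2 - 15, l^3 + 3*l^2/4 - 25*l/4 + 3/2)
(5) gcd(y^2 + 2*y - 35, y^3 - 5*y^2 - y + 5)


(1) = j + 2
(2) = x - 2
(3) = v - 5
(4) = l^2 + l - 6
(5) = gcd((y - 5)*(y + 7), (y - 5)*(y - 1)*(y + 1)) = y - 5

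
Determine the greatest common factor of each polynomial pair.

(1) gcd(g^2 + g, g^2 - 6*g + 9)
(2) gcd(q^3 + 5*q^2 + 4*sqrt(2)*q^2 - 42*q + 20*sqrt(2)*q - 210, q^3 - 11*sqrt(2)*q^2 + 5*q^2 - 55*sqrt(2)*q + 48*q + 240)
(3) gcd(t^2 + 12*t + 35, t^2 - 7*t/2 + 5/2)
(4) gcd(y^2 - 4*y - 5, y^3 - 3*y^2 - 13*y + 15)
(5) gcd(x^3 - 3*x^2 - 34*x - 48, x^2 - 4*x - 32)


(1) = gcd(g*(g + 1), (g - 3)^2) = 1
(2) = q^2 + q*(5 - 3*sqrt(2)) - 15*sqrt(2)
(3) = gcd((t + 5)*(t + 7), (t - 5/2)*(t - 1)) = 1
(4) = y - 5
(5) = x - 8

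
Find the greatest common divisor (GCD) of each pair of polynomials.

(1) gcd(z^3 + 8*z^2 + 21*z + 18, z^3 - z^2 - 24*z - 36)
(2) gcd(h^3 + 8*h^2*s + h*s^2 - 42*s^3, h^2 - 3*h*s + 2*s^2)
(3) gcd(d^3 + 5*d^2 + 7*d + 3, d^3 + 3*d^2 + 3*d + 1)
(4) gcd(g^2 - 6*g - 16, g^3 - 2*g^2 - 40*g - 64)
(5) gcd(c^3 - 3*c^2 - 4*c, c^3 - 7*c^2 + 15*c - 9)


(1) = z^2 + 5*z + 6
(2) = -h + 2*s
(3) = gcd((d + 1)^2*(d + 3), (d + 1)^3) = d^2 + 2*d + 1
(4) = gcd((g - 8)*(g + 2), (g - 8)*(g + 2)*(g + 4)) = g^2 - 6*g - 16
(5) = gcd(c*(c - 4)*(c + 1), (c - 3)^2*(c - 1)) = 1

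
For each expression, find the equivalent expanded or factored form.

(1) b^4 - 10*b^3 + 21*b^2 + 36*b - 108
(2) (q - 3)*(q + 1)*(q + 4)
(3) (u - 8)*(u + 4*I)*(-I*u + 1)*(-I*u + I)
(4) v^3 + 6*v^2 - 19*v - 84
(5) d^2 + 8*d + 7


(1) = (b - 6)*(b - 3)^2*(b + 2)
(2) = q^3 + 2*q^2 - 11*q - 12
(3) = -u^4 + 9*u^3 - 5*I*u^3 - 4*u^2 + 45*I*u^2 - 36*u - 40*I*u + 32
(4) = (v - 4)*(v + 3)*(v + 7)
(5) = (d + 1)*(d + 7)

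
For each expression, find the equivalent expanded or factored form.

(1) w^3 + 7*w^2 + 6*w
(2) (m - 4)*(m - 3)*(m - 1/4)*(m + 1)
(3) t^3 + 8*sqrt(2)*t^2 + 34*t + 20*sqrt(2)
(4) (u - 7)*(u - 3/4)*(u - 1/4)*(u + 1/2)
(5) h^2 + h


(1) = w*(w + 1)*(w + 6)
(2) = m^4 - 25*m^3/4 + 13*m^2/2 + 43*m/4 - 3
(3) = (t + sqrt(2))*(t + 2*sqrt(2))*(t + 5*sqrt(2))
(4) = u^4 - 15*u^3/2 + 51*u^2/16 + 73*u/32 - 21/32
(5) = h*(h + 1)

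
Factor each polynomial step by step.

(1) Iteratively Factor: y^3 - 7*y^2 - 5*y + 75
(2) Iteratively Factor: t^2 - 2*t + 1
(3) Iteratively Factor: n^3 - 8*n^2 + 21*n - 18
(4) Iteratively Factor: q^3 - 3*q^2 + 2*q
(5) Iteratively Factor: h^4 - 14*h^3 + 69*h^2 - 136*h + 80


(1) = (y - 5)*(y^2 - 2*y - 15) = (y - 5)^2*(y + 3)
(2) = (t - 1)*(t - 1)
(3) = (n - 3)*(n^2 - 5*n + 6) = (n - 3)^2*(n - 2)
(4) = (q - 1)*(q^2 - 2*q) = q*(q - 1)*(q - 2)
(5) = (h - 4)*(h^3 - 10*h^2 + 29*h - 20) = (h - 4)^2*(h^2 - 6*h + 5) = (h - 4)^2*(h - 1)*(h - 5)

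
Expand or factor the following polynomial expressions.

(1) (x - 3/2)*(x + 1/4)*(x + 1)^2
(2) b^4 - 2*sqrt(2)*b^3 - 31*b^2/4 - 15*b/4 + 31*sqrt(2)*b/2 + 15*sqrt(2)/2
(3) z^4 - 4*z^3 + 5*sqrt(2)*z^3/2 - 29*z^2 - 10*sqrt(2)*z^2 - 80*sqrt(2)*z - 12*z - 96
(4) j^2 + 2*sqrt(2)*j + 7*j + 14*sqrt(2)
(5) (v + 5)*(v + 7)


(1) = x^4 + 3*x^3/4 - 15*x^2/8 - 2*x - 3/8
(2) = (b - 3)*(b + 1/2)*(b + 5/2)*(b - 2*sqrt(2))
(3) = (z - 8)*(z + 4)*(z + sqrt(2))*(z + 3*sqrt(2)/2)
(4) = (j + 7)*(j + 2*sqrt(2))
(5) = v^2 + 12*v + 35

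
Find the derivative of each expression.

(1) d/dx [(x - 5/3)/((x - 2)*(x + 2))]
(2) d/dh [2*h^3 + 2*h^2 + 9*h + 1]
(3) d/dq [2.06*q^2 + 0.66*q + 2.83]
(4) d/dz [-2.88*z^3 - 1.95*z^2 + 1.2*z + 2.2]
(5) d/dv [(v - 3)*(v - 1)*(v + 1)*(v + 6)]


(1) = (-x^2 + 10*x/3 - 4)/(x^4 - 8*x^2 + 16)
(2) = 6*h^2 + 4*h + 9
(3) = 4.12*q + 0.66
(4) = -8.64*z^2 - 3.9*z + 1.2
(5) = 4*v^3 + 9*v^2 - 38*v - 3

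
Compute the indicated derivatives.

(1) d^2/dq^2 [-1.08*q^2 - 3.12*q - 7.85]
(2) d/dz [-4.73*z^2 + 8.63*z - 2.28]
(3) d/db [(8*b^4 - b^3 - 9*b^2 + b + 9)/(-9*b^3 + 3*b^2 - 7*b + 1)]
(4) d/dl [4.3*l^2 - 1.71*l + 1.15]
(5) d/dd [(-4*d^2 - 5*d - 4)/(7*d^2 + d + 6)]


(1) = -2.16000000000000
(2) = 8.63 - 9.46*z
(3) = 4*(-18*b^6 + 12*b^5 - 63*b^4 + 16*b^3 + 75*b^2 - 18*b + 16)/(81*b^6 - 54*b^5 + 135*b^4 - 60*b^3 + 55*b^2 - 14*b + 1)
(4) = 8.6*l - 1.71
(5) = (31*d^2 + 8*d - 26)/(49*d^4 + 14*d^3 + 85*d^2 + 12*d + 36)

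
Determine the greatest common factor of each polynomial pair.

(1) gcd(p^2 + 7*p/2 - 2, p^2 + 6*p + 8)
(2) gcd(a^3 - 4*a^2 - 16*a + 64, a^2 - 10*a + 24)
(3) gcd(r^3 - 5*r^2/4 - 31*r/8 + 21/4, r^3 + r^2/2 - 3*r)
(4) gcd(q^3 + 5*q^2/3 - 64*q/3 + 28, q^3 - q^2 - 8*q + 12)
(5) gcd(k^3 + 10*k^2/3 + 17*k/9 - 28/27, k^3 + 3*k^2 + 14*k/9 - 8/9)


(1) = gcd((p - 1/2)*(p + 4), (p + 2)*(p + 4)) = p + 4
(2) = a - 4
(3) = r^2 + r/2 - 3
(4) = q - 2
(5) = k^2 + k - 4/9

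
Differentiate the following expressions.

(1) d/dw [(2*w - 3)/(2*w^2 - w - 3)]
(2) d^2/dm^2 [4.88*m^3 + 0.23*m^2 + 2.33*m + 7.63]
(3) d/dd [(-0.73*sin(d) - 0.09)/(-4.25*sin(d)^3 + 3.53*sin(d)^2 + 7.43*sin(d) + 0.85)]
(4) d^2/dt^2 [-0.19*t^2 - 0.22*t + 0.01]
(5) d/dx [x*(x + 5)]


(1) = -1/(w^2 + 2*w + 1)
(2) = 29.28*m + 0.46
(3) = (-6.205*sin(d)^3 + 1.4294*sin(d)^2 + 0.6354*sin(d) + 0.0482)*cos(d)/(18.0625*sin(d)^6 - 30.005*sin(d)^5 - 50.6941*sin(d)^4 + 45.2308*sin(d)^3 + 61.2059*sin(d)^2 + 12.631*sin(d) + 0.7225)
(4) = -0.380000000000000
(5) = 2*x + 5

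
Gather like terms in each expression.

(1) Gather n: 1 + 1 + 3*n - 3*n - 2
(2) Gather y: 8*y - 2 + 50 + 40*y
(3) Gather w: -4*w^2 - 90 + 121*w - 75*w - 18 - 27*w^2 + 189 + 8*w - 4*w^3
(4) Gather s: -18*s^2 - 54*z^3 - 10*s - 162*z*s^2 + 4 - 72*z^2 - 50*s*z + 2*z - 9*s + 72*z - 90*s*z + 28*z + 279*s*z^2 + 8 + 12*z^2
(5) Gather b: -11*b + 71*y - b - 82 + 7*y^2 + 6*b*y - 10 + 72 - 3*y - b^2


(1) = 0
(2) = 48*y + 48
(3) = -4*w^3 - 31*w^2 + 54*w + 81
(4) = s^2*(-162*z - 18) + s*(279*z^2 - 140*z - 19) - 54*z^3 - 60*z^2 + 102*z + 12
(5) = -b^2 + b*(6*y - 12) + 7*y^2 + 68*y - 20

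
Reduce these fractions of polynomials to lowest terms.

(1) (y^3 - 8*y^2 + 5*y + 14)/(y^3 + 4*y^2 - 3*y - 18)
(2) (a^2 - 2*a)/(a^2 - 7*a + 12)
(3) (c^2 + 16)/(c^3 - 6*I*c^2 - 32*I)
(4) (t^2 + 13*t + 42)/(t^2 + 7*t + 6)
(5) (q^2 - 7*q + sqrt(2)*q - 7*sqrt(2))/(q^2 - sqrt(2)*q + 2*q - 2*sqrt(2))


(1) = (y^2 - 6*y - 7)/(y^2 + 6*y + 9)
(2) = (a^2 - 2*a)/(a^2 - 7*a + 12)
(3) = (c + 4*I)/(c^2 - 2*I*c + 8)
(4) = (t + 7)/(t + 1)
(5) = (q^2 + q*(-7 + sqrt(2)) - 7*sqrt(2))/(q^2 + q*(2 - sqrt(2)) - 2*sqrt(2))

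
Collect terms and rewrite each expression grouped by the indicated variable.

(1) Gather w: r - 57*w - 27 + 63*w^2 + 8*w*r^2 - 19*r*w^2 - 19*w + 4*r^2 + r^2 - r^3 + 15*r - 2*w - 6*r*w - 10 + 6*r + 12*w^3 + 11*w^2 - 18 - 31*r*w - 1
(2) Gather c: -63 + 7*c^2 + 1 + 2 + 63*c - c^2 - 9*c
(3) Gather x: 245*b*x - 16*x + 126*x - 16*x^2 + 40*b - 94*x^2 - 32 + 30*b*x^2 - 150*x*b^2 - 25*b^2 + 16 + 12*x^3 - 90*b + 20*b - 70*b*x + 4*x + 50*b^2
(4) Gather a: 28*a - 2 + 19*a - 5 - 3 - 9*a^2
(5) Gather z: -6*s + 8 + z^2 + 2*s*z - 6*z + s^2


(1) = -r^3 + 5*r^2 + 22*r + 12*w^3 + w^2*(74 - 19*r) + w*(8*r^2 - 37*r - 78) - 56
(2) = 6*c^2 + 54*c - 60
(3) = 25*b^2 - 30*b + 12*x^3 + x^2*(30*b - 110) + x*(-150*b^2 + 175*b + 114) - 16
(4) = -9*a^2 + 47*a - 10
(5) = s^2 - 6*s + z^2 + z*(2*s - 6) + 8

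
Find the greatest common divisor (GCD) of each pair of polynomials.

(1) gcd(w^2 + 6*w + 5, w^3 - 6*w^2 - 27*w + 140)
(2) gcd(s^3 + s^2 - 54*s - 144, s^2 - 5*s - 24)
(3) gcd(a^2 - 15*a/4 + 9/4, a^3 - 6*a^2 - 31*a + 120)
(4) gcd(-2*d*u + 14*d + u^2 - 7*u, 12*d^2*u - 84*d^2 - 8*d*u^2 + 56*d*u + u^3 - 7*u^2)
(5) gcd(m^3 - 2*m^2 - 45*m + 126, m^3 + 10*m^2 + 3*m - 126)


(1) = gcd((w + 1)*(w + 5), (w - 7)*(w - 4)*(w + 5)) = w + 5
(2) = s^2 - 5*s - 24
(3) = gcd((a - 3)*(a - 3/4), (a - 8)*(a - 3)*(a + 5)) = a - 3
(4) = gcd((-2*d + u)*(u - 7), (-6*d + u)*(-2*d + u)*(u - 7)) = -2*d*u + 14*d + u^2 - 7*u
(5) = m^2 + 4*m - 21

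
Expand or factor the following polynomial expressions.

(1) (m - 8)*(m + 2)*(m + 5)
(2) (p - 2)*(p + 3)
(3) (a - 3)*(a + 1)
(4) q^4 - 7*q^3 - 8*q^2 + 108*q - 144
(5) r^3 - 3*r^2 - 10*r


(1) = m^3 - m^2 - 46*m - 80
(2) = p^2 + p - 6
(3) = a^2 - 2*a - 3
(4) = (q - 6)*(q - 3)*(q - 2)*(q + 4)
(5) = r*(r - 5)*(r + 2)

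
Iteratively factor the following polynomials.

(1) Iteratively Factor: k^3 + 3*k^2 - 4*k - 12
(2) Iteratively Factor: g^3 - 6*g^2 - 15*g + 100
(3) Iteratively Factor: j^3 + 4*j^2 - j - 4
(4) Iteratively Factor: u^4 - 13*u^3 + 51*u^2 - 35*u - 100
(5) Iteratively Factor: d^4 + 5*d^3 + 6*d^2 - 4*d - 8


(1) = (k + 2)*(k^2 + k - 6) = (k + 2)*(k + 3)*(k - 2)
(2) = (g - 5)*(g^2 - g - 20) = (g - 5)^2*(g + 4)
(3) = (j - 1)*(j^2 + 5*j + 4) = (j - 1)*(j + 1)*(j + 4)
(4) = (u - 5)*(u^3 - 8*u^2 + 11*u + 20) = (u - 5)*(u + 1)*(u^2 - 9*u + 20) = (u - 5)^2*(u + 1)*(u - 4)
(5) = (d - 1)*(d^3 + 6*d^2 + 12*d + 8) = (d - 1)*(d + 2)*(d^2 + 4*d + 4) = (d - 1)*(d + 2)^2*(d + 2)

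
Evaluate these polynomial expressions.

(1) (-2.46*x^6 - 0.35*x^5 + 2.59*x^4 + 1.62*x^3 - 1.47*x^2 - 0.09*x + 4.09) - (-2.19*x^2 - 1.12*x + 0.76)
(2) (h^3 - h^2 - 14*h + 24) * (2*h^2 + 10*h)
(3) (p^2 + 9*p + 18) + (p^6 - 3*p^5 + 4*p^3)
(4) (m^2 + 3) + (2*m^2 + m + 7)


(1) = -2.46*x^6 - 0.35*x^5 + 2.59*x^4 + 1.62*x^3 + 0.72*x^2 + 1.03*x + 3.33
(2) = 2*h^5 + 8*h^4 - 38*h^3 - 92*h^2 + 240*h
(3) = p^6 - 3*p^5 + 4*p^3 + p^2 + 9*p + 18
(4) = 3*m^2 + m + 10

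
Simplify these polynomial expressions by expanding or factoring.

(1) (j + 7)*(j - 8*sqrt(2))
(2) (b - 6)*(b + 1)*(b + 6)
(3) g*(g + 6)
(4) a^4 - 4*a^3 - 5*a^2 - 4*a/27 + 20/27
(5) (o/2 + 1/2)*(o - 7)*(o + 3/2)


(1) = j^2 - 8*sqrt(2)*j + 7*j - 56*sqrt(2)
(2) = b^3 + b^2 - 36*b - 36
(3) = g^2 + 6*g
(4) = (a - 5)*(a - 1/3)*(a + 2/3)^2
(5) = o^3/2 - 9*o^2/4 - 8*o - 21/4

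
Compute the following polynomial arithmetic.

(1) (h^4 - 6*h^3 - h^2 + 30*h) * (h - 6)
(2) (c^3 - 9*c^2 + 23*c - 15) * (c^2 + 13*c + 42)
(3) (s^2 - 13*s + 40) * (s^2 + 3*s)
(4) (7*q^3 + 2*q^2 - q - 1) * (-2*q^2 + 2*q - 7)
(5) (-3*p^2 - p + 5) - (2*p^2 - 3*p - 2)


(1) = h^5 - 12*h^4 + 35*h^3 + 36*h^2 - 180*h
(2) = c^5 + 4*c^4 - 52*c^3 - 94*c^2 + 771*c - 630
(3) = s^4 - 10*s^3 + s^2 + 120*s
(4) = -14*q^5 + 10*q^4 - 43*q^3 - 14*q^2 + 5*q + 7
(5) = -5*p^2 + 2*p + 7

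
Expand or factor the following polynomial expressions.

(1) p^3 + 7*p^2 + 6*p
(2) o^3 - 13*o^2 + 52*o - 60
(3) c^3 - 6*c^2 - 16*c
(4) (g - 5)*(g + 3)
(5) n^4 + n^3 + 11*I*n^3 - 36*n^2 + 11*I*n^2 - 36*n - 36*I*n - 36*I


(1) = p*(p + 1)*(p + 6)
(2) = (o - 6)*(o - 5)*(o - 2)
(3) = c*(c - 8)*(c + 2)
(4) = g^2 - 2*g - 15
(5) = (n + 1)*(n + 2*I)*(n + 3*I)*(n + 6*I)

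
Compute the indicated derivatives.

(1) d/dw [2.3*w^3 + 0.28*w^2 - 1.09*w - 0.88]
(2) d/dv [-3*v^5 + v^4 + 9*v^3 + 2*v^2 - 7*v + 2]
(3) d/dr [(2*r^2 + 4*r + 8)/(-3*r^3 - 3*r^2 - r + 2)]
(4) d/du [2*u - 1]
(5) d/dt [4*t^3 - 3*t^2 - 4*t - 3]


(1) = 6.9*w^2 + 0.56*w - 1.09
(2) = -15*v^4 + 4*v^3 + 27*v^2 + 4*v - 7
(3) = 2*(3*r^4 + 12*r^3 + 41*r^2 + 28*r + 8)/(9*r^6 + 18*r^5 + 15*r^4 - 6*r^3 - 11*r^2 - 4*r + 4)
(4) = 2
(5) = 12*t^2 - 6*t - 4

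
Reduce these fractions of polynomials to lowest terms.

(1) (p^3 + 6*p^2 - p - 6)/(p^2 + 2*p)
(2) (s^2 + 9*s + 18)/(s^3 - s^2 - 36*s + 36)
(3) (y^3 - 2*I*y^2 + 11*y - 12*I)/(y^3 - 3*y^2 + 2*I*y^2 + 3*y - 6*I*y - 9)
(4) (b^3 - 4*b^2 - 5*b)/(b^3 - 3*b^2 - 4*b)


(1) = (p^3 + 6*p^2 - p - 6)/(p^2 + 2*p)
(2) = (s + 3)/(s^2 - 7*s + 6)
(3) = (y - 4*I)/(y - 3)
(4) = (b - 5)/(b - 4)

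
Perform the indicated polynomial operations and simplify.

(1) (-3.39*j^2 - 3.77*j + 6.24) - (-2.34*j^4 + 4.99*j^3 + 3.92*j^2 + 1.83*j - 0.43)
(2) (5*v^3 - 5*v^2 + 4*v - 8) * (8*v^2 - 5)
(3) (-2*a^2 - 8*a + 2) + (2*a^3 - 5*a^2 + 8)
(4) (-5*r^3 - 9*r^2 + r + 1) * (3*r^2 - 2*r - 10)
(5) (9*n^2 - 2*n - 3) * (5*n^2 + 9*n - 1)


(1) = 2.34*j^4 - 4.99*j^3 - 7.31*j^2 - 5.6*j + 6.67
(2) = 40*v^5 - 40*v^4 + 7*v^3 - 39*v^2 - 20*v + 40
(3) = 2*a^3 - 7*a^2 - 8*a + 10
(4) = -15*r^5 - 17*r^4 + 71*r^3 + 91*r^2 - 12*r - 10
(5) = 45*n^4 + 71*n^3 - 42*n^2 - 25*n + 3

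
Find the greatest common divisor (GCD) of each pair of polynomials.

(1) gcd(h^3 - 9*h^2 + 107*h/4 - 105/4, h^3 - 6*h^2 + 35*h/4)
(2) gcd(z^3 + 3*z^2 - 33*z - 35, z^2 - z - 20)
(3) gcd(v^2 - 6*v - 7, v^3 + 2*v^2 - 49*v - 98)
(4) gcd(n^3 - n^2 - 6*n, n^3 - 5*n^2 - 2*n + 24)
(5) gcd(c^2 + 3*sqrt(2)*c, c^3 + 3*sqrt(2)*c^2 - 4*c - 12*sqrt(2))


(1) = h^2 - 6*h + 35/4
(2) = gcd((z - 5)*(z + 1)*(z + 7), (z - 5)*(z + 4)) = z - 5
(3) = v - 7
(4) = n^2 - n - 6
(5) = gcd(c*(c + 3*sqrt(2)), (c - 2)*(c + 2)*(c + 3*sqrt(2))) = c + 3*sqrt(2)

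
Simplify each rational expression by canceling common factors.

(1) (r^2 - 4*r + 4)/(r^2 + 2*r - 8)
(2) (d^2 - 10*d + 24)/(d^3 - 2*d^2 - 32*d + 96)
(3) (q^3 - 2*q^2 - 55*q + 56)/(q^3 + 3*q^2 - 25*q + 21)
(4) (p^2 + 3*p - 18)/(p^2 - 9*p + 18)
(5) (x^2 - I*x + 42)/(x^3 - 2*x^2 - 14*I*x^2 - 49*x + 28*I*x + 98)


(1) = (r - 2)/(r + 4)
(2) = (d - 6)/(d^2 + 2*d - 24)
(3) = (q - 8)/(q - 3)
(4) = (p + 6)/(p - 6)
(5) = (x + 6*I)/(x^2 + x*(-2 - 7*I) + 14*I)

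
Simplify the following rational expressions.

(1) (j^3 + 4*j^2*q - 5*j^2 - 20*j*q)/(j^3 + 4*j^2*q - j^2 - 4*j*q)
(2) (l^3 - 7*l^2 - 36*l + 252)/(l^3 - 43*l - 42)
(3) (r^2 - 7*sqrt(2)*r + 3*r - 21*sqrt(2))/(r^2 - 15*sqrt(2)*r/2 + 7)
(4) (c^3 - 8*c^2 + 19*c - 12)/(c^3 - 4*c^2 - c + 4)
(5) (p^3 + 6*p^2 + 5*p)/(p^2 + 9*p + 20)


(1) = (j - 5)/(j - 1)
(2) = (l - 6)/(l + 1)
(3) = (2*r + 6)/(2*r - sqrt(2))
(4) = (c - 3)/(c + 1)
(5) = (p^2 + p)/(p + 4)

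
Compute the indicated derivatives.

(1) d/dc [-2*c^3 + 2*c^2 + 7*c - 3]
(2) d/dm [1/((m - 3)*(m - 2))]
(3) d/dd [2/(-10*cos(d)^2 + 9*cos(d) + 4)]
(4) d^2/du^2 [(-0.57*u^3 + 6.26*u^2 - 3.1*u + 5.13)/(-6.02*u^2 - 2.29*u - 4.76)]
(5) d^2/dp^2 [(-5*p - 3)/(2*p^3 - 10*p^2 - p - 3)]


(1) = -6*c^2 + 4*c + 7
(2) = (5 - 2*m)/(m^4 - 10*m^3 + 37*m^2 - 60*m + 36)
(3) = 2*(9 - 20*cos(d))*sin(d)/(-10*cos(d)^2 + 9*cos(d) + 4)^2
(4) = (370.600042*u^3 - 1.910832*u^2 - 879.824652*u - 111.057746)/(218.167208*u^6 + 248.971548*u^5 + 612.221358*u^4 + 405.731437*u^3 + 484.082004*u^2 + 155.657712*u + 107.850176)
(5) = 2*((5*p + 3)*(-6*p^2 + 20*p + 1)^2 + (30*p^2 - 100*p + 2*(3*p - 5)*(5*p + 3) - 5)*(-2*p^3 + 10*p^2 + p + 3))/(-2*p^3 + 10*p^2 + p + 3)^3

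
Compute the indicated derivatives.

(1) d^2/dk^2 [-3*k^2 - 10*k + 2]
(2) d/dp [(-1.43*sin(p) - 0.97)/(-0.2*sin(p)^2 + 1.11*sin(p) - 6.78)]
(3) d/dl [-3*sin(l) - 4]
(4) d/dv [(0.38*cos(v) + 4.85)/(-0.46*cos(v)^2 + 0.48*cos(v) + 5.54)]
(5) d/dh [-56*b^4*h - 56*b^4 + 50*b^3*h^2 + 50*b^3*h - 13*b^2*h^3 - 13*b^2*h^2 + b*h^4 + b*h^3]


(1) = -6
(2) = (-0.286*sin(p)^2 - 0.388*sin(p) + 10.7721)*cos(p)/(0.04*sin(p)^4 - 0.444*sin(p)^3 + 3.9441*sin(p)^2 - 15.0516*sin(p) + 45.9684)
(3) = -3*cos(l)
(4) = (-0.1748*cos(v)^2 - 4.462*cos(v) + 0.2228)*sin(v)/(0.2116*cos(v)^4 - 0.4416*cos(v)^3 - 4.8664*cos(v)^2 + 5.3184*cos(v) + 30.6916)
(5) = b*(-56*b^3 + 100*b^2*h + 50*b^2 - 39*b*h^2 - 26*b*h + 4*h^3 + 3*h^2)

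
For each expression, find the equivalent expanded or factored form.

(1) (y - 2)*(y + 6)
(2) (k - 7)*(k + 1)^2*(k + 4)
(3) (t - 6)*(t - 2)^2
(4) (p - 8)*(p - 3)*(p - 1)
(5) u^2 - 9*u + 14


(1) = y^2 + 4*y - 12
(2) = k^4 - k^3 - 33*k^2 - 59*k - 28
(3) = t^3 - 10*t^2 + 28*t - 24
(4) = p^3 - 12*p^2 + 35*p - 24
(5) = (u - 7)*(u - 2)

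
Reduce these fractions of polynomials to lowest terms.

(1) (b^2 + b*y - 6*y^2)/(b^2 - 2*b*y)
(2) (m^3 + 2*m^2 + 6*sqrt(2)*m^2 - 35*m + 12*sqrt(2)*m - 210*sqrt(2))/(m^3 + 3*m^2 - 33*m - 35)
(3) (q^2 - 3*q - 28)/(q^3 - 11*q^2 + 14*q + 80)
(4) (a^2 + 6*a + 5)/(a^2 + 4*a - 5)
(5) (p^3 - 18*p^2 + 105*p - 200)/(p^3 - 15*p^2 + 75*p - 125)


(1) = (b + 3*y)/b
(2) = (m + 6*sqrt(2))/(m + 1)
(3) = (q^2 - 3*q - 28)/(q^3 - 11*q^2 + 14*q + 80)
(4) = (a + 1)/(a - 1)
(5) = (p - 8)/(p - 5)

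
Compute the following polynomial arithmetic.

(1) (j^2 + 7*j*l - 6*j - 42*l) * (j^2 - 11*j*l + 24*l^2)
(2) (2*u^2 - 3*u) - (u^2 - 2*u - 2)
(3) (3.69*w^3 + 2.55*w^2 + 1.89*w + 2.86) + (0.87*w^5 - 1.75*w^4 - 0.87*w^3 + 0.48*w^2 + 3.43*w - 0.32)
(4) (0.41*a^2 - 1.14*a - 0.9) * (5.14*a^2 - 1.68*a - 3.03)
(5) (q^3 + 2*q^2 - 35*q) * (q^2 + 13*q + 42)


(1) = j^4 - 4*j^3*l - 6*j^3 - 53*j^2*l^2 + 24*j^2*l + 168*j*l^3 + 318*j*l^2 - 1008*l^3
(2) = u^2 - u + 2
(3) = 0.87*w^5 - 1.75*w^4 + 2.82*w^3 + 3.03*w^2 + 5.32*w + 2.54
(4) = 2.1074*a^4 - 6.5484*a^3 - 3.9531*a^2 + 4.9662*a + 2.727
(5) = q^5 + 15*q^4 + 33*q^3 - 371*q^2 - 1470*q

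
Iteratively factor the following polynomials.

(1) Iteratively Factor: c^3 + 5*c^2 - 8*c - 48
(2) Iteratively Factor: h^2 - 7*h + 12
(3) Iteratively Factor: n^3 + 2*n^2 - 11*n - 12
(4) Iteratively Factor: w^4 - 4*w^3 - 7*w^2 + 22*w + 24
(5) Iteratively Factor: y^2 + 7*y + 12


(1) = (c + 4)*(c^2 + c - 12) = (c + 4)^2*(c - 3)
(2) = (h - 4)*(h - 3)
(3) = (n + 1)*(n^2 + n - 12) = (n + 1)*(n + 4)*(n - 3)
(4) = (w + 1)*(w^3 - 5*w^2 - 2*w + 24) = (w + 1)*(w + 2)*(w^2 - 7*w + 12) = (w - 4)*(w + 1)*(w + 2)*(w - 3)
(5) = (y + 4)*(y + 3)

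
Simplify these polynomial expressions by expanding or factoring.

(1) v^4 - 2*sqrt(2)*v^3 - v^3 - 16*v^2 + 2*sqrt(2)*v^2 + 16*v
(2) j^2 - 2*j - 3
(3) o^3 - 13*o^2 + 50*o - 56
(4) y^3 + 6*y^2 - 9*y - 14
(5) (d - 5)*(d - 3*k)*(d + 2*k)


(1) = v*(v - 1)*(v - 4*sqrt(2))*(v + 2*sqrt(2))
(2) = (j - 3)*(j + 1)
(3) = (o - 7)*(o - 4)*(o - 2)
(4) = (y - 2)*(y + 1)*(y + 7)
(5) = d^3 - d^2*k - 5*d^2 - 6*d*k^2 + 5*d*k + 30*k^2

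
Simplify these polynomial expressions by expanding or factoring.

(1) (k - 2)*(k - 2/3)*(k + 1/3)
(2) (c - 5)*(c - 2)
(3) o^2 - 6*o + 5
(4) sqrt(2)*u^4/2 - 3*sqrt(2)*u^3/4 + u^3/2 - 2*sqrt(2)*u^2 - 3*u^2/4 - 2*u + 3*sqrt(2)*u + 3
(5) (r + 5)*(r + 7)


(1) = k^3 - 7*k^2/3 + 4*k/9 + 4/9
(2) = c^2 - 7*c + 10
(3) = (o - 5)*(o - 1)
(4) = (u - 2)*(u - 3/2)*(u + sqrt(2)/2)*(sqrt(2)*u/2 + sqrt(2))
(5) = r^2 + 12*r + 35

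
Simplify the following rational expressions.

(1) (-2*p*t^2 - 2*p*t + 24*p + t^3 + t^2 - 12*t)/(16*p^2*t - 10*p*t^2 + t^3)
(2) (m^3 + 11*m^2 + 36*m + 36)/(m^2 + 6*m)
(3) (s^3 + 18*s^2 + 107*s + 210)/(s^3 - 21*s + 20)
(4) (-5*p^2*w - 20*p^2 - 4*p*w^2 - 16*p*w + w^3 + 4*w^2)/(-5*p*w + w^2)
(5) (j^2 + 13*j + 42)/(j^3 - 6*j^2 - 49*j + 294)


(1) = (-t^2 - t + 12)/(8*p*t - t^2)
(2) = (m^2 + 5*m + 6)/m
(3) = (s^2 + 13*s + 42)/(s^2 - 5*s + 4)
(4) = (p*w + 4*p + w^2 + 4*w)/w
(5) = (j + 6)/(j^2 - 13*j + 42)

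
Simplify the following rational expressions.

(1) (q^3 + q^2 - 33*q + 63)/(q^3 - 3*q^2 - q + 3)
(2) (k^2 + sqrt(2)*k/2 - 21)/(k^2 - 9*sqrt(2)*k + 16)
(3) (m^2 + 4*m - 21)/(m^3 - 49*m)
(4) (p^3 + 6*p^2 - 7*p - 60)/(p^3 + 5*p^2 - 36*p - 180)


(1) = (q^2 + 4*q - 21)/(q^2 - 1)
(2) = (2*k^2 + sqrt(2)*k - 42)/(2*k^2 - 18*sqrt(2)*k + 32)
(3) = (m - 3)/(m^2 - 7*m)
(4) = (p^2 + p - 12)/(p^2 - 36)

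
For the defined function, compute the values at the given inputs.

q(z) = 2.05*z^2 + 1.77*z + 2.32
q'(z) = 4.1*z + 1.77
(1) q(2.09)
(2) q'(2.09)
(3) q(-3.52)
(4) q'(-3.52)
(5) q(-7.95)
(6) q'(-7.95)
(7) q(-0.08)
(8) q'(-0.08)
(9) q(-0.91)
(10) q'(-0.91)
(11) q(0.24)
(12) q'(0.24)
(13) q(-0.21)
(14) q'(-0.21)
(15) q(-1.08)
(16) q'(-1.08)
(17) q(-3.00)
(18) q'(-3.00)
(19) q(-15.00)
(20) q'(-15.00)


(1) = 14.97
(2) = 10.34
(3) = 21.49
(4) = -12.66
(5) = 117.81
(6) = -30.82
(7) = 2.19
(8) = 1.44
(9) = 2.41
(10) = -1.96
(11) = 2.86
(12) = 2.75
(13) = 2.04
(14) = 0.91
(15) = 2.80
(16) = -2.66
(17) = 15.46
(18) = -10.53
(19) = 437.02
(20) = -59.73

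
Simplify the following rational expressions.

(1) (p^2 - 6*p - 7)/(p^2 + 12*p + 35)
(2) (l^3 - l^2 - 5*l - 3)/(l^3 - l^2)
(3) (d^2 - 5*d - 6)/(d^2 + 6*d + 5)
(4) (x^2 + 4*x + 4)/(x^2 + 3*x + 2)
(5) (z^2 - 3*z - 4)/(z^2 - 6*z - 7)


(1) = (p^2 - 6*p - 7)/(p^2 + 12*p + 35)
(2) = (l^3 - l^2 - 5*l - 3)/(l^3 - l^2)
(3) = (d - 6)/(d + 5)
(4) = (x + 2)/(x + 1)
(5) = (z - 4)/(z - 7)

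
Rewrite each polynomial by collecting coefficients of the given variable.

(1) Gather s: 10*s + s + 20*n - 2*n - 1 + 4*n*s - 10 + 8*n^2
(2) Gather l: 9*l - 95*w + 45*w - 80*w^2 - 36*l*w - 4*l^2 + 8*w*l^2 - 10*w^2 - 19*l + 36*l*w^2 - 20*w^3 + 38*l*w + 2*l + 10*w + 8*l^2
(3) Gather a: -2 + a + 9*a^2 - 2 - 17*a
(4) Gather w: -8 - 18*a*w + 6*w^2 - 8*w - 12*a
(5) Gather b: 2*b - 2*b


(1) = 8*n^2 + 18*n + s*(4*n + 11) - 11
(2) = l^2*(8*w + 4) + l*(36*w^2 + 2*w - 8) - 20*w^3 - 90*w^2 - 40*w
(3) = 9*a^2 - 16*a - 4
(4) = -12*a + 6*w^2 + w*(-18*a - 8) - 8
(5) = 0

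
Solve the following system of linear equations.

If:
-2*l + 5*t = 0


Then:
l = 5*t/2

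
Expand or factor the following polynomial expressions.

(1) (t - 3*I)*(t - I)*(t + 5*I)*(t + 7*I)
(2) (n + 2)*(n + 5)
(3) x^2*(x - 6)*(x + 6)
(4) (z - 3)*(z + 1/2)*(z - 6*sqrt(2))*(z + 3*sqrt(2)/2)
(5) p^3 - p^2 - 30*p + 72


(1) = t^4 + 8*I*t^3 + 10*t^2 + 104*I*t + 105
(2) = n^2 + 7*n + 10
(3) = x^4 - 36*x^2
(4) = z^4 - 9*sqrt(2)*z^3/2 - 5*z^3/2 - 39*z^2/2 + 45*sqrt(2)*z^2/4 + 27*sqrt(2)*z/4 + 45*z + 27
(5) = (p - 4)*(p - 3)*(p + 6)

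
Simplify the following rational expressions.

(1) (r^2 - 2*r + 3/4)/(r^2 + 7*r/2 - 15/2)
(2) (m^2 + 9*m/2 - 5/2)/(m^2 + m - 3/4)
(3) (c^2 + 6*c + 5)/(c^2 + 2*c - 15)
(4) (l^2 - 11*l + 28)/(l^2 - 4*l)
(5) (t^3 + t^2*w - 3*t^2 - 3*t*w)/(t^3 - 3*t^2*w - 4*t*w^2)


(1) = (2*r - 1)/(2*r + 10)
(2) = (2*m + 10)/(2*m + 3)
(3) = (c + 1)/(c - 3)
(4) = (l - 7)/l
(5) = (t - 3)/(t - 4*w)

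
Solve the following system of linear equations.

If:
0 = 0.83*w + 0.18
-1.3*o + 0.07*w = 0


Then:
o = -0.01
w = -0.22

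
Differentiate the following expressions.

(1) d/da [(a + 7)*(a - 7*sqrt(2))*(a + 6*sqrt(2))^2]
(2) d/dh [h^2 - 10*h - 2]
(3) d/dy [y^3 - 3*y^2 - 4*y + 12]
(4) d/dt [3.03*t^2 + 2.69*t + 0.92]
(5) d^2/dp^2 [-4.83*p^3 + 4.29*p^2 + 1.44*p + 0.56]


(1) = 4*a^3 + 21*a^2 + 15*sqrt(2)*a^2 - 192*a + 70*sqrt(2)*a - 504*sqrt(2) - 672
(2) = 2*h - 10
(3) = 3*y^2 - 6*y - 4
(4) = 6.06*t + 2.69
(5) = 8.58 - 28.98*p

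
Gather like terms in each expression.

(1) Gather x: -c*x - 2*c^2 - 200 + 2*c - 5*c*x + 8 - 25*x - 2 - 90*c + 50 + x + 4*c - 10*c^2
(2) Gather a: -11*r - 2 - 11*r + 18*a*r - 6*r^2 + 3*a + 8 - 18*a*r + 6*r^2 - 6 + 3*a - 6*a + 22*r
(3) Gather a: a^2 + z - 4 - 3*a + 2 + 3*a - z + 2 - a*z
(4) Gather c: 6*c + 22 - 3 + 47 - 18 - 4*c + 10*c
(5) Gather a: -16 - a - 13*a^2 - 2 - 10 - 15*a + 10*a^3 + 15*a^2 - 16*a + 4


(1) = -12*c^2 - 84*c + x*(-6*c - 24) - 144
(2) = 0
(3) = a^2 - a*z
(4) = 12*c + 48
(5) = 10*a^3 + 2*a^2 - 32*a - 24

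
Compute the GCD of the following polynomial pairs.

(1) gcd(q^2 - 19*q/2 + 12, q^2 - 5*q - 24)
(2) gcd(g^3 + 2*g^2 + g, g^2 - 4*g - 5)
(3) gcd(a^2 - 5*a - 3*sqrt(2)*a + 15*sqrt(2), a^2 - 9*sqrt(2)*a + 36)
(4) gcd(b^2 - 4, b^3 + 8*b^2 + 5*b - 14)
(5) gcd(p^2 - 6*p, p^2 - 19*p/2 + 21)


(1) = gcd((q - 8)*(q - 3/2), (q - 8)*(q + 3)) = q - 8
(2) = gcd(g*(g + 1)^2, (g - 5)*(g + 1)) = g + 1
(3) = gcd((a - 5)*(a - 3*sqrt(2)), (a - 6*sqrt(2))*(a - 3*sqrt(2))) = a - 3*sqrt(2)
(4) = b + 2
(5) = p - 6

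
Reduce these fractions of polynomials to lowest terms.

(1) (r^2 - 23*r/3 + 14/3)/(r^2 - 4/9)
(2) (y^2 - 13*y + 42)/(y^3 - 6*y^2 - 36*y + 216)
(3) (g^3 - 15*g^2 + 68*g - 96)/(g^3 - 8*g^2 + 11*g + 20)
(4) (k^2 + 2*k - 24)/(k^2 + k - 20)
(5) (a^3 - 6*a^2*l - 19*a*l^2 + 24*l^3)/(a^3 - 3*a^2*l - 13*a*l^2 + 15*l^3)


(1) = (3*r - 21)/(3*r + 2)
(2) = (y - 7)/(y^2 - 36)
(3) = (g^2 - 11*g + 24)/(g^2 - 4*g - 5)
(4) = (k + 6)/(k + 5)
(5) = (a - 8*l)/(a - 5*l)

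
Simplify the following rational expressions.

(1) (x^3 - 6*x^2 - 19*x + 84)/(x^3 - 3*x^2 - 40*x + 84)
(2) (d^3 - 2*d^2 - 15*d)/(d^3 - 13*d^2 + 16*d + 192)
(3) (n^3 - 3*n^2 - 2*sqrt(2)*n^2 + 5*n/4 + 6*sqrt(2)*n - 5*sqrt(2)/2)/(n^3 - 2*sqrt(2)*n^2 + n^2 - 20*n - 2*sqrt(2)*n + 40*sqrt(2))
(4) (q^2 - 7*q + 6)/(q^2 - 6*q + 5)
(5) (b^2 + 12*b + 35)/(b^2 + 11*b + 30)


(1) = (x^2 + x - 12)/(x^2 + 4*x - 12)
(2) = (d^2 - 5*d)/(d^2 - 16*d + 64)
(3) = (4*n^2 - 12*n + 5)/(4*n^2 + 4*n - 80)
(4) = (q - 6)/(q - 5)
(5) = (b + 7)/(b + 6)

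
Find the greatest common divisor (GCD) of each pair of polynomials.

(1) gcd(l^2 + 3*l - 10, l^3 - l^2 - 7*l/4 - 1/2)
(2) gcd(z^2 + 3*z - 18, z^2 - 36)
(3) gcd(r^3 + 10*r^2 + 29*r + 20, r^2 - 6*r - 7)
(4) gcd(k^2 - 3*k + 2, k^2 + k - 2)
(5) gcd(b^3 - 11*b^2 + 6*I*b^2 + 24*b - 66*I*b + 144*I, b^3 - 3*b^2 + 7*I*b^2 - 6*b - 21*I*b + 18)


(1) = gcd((l - 2)*(l + 5), (l - 2)*(l + 1/2)^2) = l - 2
(2) = gcd((z - 3)*(z + 6), (z - 6)*(z + 6)) = z + 6
(3) = gcd((r + 1)*(r + 4)*(r + 5), (r - 7)*(r + 1)) = r + 1
(4) = k - 1
(5) = b^2 + b*(-3 + 6*I) - 18*I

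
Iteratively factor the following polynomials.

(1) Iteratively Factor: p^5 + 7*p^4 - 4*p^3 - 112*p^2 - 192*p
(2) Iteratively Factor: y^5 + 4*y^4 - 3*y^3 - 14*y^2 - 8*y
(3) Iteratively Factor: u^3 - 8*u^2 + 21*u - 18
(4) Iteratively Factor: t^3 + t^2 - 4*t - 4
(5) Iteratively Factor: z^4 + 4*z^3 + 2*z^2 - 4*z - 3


(1) = (p)*(p^4 + 7*p^3 - 4*p^2 - 112*p - 192) = p*(p + 4)*(p^3 + 3*p^2 - 16*p - 48) = p*(p + 3)*(p + 4)*(p^2 - 16) = p*(p - 4)*(p + 3)*(p + 4)*(p + 4)
(2) = (y - 2)*(y^4 + 6*y^3 + 9*y^2 + 4*y) = (y - 2)*(y + 4)*(y^3 + 2*y^2 + y) = (y - 2)*(y + 1)*(y + 4)*(y^2 + y) = y*(y - 2)*(y + 1)*(y + 4)*(y + 1)
(3) = (u - 3)*(u^2 - 5*u + 6) = (u - 3)^2*(u - 2)
(4) = (t + 2)*(t^2 - t - 2) = (t - 2)*(t + 2)*(t + 1)
(5) = (z + 1)*(z^3 + 3*z^2 - z - 3) = (z + 1)*(z + 3)*(z^2 - 1) = (z + 1)^2*(z + 3)*(z - 1)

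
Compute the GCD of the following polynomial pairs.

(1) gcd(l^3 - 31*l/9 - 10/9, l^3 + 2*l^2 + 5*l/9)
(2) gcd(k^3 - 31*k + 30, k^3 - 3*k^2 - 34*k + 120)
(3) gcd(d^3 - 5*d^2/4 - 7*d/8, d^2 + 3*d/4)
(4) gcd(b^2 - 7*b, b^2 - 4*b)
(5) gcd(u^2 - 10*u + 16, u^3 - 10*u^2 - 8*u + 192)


(1) = gcd((l - 2)*(l + 1/3)*(l + 5/3), l*(l + 1/3)*(l + 5/3)) = l^2 + 2*l + 5/9
(2) = gcd((k - 5)*(k - 1)*(k + 6), (k - 5)*(k - 4)*(k + 6)) = k^2 + k - 30
(3) = d
(4) = b
(5) = gcd((u - 8)*(u - 2), (u - 8)*(u - 6)*(u + 4)) = u - 8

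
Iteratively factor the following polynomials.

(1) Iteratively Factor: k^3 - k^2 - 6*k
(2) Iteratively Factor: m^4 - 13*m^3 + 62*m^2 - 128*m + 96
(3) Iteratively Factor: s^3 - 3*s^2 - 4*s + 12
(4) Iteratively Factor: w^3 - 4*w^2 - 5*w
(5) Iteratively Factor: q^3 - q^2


(1) = (k - 3)*(k^2 + 2*k) = (k - 3)*(k + 2)*(k)
(2) = (m - 4)*(m^3 - 9*m^2 + 26*m - 24) = (m - 4)*(m - 2)*(m^2 - 7*m + 12) = (m - 4)*(m - 3)*(m - 2)*(m - 4)
(3) = (s - 3)*(s^2 - 4) = (s - 3)*(s - 2)*(s + 2)
(4) = (w)*(w^2 - 4*w - 5) = w*(w + 1)*(w - 5)
(5) = (q)*(q^2 - q) = q*(q - 1)*(q)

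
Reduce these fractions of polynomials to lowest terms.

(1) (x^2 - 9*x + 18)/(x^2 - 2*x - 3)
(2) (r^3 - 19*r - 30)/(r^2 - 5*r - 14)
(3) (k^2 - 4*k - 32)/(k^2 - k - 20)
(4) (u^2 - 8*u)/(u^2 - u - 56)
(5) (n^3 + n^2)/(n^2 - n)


(1) = (x - 6)/(x + 1)
(2) = (r^2 - 2*r - 15)/(r - 7)
(3) = (k - 8)/(k - 5)
(4) = u/(u + 7)
(5) = (n^2 + n)/(n - 1)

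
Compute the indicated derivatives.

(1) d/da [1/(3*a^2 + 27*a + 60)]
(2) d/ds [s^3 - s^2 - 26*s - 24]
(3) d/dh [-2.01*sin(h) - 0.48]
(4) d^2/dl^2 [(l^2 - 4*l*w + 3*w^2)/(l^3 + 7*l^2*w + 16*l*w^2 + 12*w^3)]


(1) = (-2*a - 9)/(3*(a^2 + 9*a + 20)^2)
(2) = 3*s^2 - 2*s - 26
(3) = -2.01*cos(h)
(4) = 2*(l^4 - 16*l^3*w - 54*l^2*w^2 + 120*l*w^3 + 357*w^4)/(l^7 + 17*l^6*w + 123*l^5*w^2 + 491*l^4*w^3 + 1168*l^3*w^4 + 1656*l^2*w^5 + 1296*l*w^6 + 432*w^7)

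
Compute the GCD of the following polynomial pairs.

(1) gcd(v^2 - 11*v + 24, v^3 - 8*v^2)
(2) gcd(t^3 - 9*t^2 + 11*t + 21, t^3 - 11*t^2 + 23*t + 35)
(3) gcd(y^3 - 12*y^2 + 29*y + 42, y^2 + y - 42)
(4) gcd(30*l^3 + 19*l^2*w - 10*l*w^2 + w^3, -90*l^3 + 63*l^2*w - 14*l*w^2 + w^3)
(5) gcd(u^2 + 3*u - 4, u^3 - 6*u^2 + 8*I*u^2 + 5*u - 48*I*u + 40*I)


(1) = gcd((v - 8)*(v - 3), v^2*(v - 8)) = v - 8
(2) = gcd((t - 7)*(t - 3)*(t + 1), (t - 7)*(t - 5)*(t + 1)) = t^2 - 6*t - 7
(3) = gcd((y - 7)*(y - 6)*(y + 1), (y - 6)*(y + 7)) = y - 6
(4) = 30*l^2 - 11*l*w + w^2
(5) = gcd((u - 1)*(u + 4), (u - 5)*(u - 1)*(u + 8*I)) = u - 1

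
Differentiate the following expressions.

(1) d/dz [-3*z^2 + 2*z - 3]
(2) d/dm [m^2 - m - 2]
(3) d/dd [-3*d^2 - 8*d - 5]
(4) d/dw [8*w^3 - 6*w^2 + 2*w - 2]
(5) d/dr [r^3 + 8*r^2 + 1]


(1) = 2 - 6*z
(2) = 2*m - 1
(3) = -6*d - 8
(4) = 24*w^2 - 12*w + 2
(5) = r*(3*r + 16)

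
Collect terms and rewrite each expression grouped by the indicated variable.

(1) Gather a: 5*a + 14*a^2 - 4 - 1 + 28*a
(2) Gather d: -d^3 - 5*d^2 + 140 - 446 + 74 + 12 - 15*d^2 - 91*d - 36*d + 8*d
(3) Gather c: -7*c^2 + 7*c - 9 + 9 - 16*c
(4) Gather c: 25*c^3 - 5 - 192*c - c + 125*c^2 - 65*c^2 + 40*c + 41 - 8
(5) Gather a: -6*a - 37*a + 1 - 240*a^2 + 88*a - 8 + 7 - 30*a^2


(1) = 14*a^2 + 33*a - 5
(2) = -d^3 - 20*d^2 - 119*d - 220
(3) = -7*c^2 - 9*c
(4) = 25*c^3 + 60*c^2 - 153*c + 28
(5) = -270*a^2 + 45*a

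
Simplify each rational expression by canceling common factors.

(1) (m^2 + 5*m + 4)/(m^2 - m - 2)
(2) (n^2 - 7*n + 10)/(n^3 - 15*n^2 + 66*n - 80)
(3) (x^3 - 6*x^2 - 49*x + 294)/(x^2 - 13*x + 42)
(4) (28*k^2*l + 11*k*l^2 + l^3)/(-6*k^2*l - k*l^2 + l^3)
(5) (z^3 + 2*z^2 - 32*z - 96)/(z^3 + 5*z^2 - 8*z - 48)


(1) = (m + 4)/(m - 2)
(2) = 1/(n - 8)
(3) = x + 7
(4) = (-28*k^2 - 11*k*l - l^2)/(6*k^2 + k*l - l^2)
(5) = (z - 6)/(z - 3)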